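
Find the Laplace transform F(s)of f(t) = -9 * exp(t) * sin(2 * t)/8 -9/(4 * (s - 1)^2 + 16)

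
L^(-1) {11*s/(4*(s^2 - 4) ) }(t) 11*cosh(2*t) /4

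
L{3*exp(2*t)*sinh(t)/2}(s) 3/(2*((s - 2)^2 - 1))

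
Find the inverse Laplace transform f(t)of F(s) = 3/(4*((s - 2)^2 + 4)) 3*exp(2*t)*sin(2*t)/8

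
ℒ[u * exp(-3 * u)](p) (p + 3)^(-2)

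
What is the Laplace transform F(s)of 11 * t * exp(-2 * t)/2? 11/(2 * (s + 2)^2)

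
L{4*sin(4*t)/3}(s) 16/(3*(s^2 + 16))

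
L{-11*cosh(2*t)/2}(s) -11*s/(2*s^2-8)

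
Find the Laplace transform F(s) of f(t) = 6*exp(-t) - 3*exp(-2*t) 6/(s + 1) - 3/(s + 2) 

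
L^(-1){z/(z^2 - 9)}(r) cosh(3*r)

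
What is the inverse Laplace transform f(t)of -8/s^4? -4 * t^3/3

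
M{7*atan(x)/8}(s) -7*pi*sec(pi*s/2)/(16*s)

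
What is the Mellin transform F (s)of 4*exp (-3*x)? 4*gamma (s)/3^s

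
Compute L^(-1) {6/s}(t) 6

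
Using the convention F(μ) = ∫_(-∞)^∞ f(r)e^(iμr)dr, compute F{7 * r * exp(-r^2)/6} 7 * I * sqrt(pi) * μ * exp(-μ^2/4)/12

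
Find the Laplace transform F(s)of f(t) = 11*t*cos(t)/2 11*(s^2 - 1)/(2*(s^2+1)^2)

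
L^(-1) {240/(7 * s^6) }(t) 2 * t^5/7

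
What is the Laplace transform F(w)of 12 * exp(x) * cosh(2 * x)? 12 * (w - 1)/((w - 1)^2 - 4)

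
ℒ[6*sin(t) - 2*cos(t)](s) 6/(s^2 + 1) - 2*s/(s^2 + 1)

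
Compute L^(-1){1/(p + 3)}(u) exp(-3*u)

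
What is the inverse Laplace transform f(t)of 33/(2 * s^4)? 11 * t^3/4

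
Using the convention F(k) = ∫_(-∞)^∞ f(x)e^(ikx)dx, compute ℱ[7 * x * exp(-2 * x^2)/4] 7 * sqrt(2) * I * sqrt(pi) * k * exp(-k^2/8)/32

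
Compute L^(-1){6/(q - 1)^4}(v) v^3*exp(v)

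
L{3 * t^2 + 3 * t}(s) 6/s^3 + 3/s^2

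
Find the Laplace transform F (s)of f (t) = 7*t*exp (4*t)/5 7/ (5*(s - 4)^2)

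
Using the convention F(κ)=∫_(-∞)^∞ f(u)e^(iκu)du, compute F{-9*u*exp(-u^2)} -9*I*sqrt(pi)*κ*exp(-κ^2/4)/2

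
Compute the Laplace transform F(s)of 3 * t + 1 3/s^2 + 1/s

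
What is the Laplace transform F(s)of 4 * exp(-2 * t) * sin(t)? 4/((s + 2)^2 + 1)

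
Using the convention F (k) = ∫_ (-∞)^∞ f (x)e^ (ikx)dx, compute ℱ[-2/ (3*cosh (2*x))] -pi/ (3*cosh (pi*k/4))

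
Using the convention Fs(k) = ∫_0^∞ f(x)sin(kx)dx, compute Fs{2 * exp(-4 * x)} 2 * k/(k^2 + 16)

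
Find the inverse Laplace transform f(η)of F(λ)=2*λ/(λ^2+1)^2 η*sin(η)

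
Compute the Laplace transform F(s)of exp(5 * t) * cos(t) (s - 5)/((s - 5)^2+1)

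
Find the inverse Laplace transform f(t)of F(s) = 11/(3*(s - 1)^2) 11*t*exp(t)/3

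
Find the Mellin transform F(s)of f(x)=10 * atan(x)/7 -5 * pi * sec(pi * s/2)/(7 * s)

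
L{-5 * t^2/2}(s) -5/s^3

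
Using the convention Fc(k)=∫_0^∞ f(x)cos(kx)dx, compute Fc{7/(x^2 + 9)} 7*pi*exp(-3*k)/6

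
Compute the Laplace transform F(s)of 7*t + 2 7/s^2 + 2/s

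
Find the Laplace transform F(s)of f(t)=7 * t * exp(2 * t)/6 7/(6 * (s - 2)^2)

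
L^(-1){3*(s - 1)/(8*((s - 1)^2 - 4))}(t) 3*exp(t)*cosh(2*t)/8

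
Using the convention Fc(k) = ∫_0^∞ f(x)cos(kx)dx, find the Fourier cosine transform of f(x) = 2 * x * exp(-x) 2 * (1 - k^2)/(k^2 + 1)^2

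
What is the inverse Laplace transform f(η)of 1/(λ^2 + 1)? sin(η)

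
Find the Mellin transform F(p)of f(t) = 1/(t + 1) pi*csc(pi*p)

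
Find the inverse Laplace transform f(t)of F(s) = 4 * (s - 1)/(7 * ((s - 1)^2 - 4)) 4 * exp(t) * cosh(2 * t)/7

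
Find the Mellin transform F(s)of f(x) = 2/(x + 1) 2*pi*csc(pi*s)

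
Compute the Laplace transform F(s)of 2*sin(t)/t 2*atan(1/s)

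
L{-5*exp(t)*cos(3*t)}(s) 5*(1 - s)/((s - 1)^2 + 9)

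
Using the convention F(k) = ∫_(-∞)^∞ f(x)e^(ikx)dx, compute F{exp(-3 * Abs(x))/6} 1/(k^2+9)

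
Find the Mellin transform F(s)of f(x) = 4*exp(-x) 4*gamma(s)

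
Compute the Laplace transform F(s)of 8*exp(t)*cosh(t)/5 8*(s - 1)/(5*s*(s - 2))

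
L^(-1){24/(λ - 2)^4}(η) 4 * η^3 * exp(2 * η)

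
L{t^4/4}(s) 6/s^5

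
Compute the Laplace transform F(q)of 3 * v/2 3/(2 * q^2)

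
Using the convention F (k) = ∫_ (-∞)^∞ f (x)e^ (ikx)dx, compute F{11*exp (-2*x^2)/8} 11*sqrt (2)*sqrt (pi)*exp (-k^2/8)/16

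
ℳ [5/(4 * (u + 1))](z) 5 * pi * csc(pi * z)/4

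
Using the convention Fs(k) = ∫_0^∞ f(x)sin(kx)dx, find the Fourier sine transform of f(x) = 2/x pi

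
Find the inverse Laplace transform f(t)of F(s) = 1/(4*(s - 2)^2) t*exp(2*t)/4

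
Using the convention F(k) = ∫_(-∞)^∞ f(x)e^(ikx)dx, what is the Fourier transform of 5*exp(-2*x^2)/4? 5*sqrt(2)*sqrt(pi)*exp(-k^2/8)/8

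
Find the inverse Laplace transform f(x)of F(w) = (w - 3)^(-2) x*exp(3*x)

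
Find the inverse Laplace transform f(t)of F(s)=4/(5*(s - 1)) 4*exp(t)/5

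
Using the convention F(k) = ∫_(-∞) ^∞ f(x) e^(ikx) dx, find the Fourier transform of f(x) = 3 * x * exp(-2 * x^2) 3 * sqrt(2) * I * sqrt(pi) * k * exp(-k^2/8) /8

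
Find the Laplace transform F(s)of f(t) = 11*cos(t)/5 11*s/(5*(s^2+1))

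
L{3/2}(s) 3/(2*s)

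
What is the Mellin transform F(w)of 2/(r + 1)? 2 * pi * csc(pi * w)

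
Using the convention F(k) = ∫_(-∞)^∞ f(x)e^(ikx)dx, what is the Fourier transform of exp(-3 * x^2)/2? sqrt(3) * sqrt(pi) * exp(-k^2/12)/6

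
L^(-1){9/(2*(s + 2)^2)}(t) 9*t*exp(-2*t)/2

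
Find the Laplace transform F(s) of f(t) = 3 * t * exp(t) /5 3/(5 * (s - 1) ^2) 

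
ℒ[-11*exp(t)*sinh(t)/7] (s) -11/(7*s*(s - 2))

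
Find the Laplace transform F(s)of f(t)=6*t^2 12/s^3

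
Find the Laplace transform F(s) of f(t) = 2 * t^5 240/s^6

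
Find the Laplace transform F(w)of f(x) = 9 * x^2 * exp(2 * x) 18/(w - 2)^3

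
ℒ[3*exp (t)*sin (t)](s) 3/ ( (s - 1)^2+1)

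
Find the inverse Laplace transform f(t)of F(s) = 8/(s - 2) 8*exp(2*t)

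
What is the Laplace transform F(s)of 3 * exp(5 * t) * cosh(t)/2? 3 * (s - 5)/(2 * ((s - 5)^2 - 1))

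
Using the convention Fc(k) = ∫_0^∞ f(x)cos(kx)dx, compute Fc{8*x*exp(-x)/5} 8*(1 - k^2)/(5*(k^2+1)^2)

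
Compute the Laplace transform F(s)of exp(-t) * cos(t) (s + 1)/((s + 1)^2 + 1)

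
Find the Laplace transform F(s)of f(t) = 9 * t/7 9/(7 * s^2)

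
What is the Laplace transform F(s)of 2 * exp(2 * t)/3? 2/(3 * (s - 2))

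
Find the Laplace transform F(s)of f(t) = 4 4/s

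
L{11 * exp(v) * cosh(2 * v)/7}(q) 11 * (q - 1)/(7 * ((q - 1)^2 - 4))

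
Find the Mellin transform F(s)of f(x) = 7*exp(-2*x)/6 7*gamma(s)/(6*2^s)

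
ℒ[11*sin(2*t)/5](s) 22/(5*(s^2 + 4))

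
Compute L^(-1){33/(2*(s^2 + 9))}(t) 11*sin(3*t)/2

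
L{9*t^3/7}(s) 54/(7*s^4)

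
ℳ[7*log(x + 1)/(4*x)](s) -7*pi*csc(pi*s)/(4*s - 4)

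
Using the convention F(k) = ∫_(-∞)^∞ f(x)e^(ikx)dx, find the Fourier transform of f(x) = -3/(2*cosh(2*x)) -3*pi/(4*cosh(pi*k/4))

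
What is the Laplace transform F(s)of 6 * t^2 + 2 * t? 12/s^3 + 2/s^2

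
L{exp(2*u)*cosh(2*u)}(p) (p - 2)/(p*(p - 4))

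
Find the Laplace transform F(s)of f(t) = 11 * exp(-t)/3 11/(3 * (s + 1))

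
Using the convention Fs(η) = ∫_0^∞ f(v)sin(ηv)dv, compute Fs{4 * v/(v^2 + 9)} 2 * pi * exp(-3 * η)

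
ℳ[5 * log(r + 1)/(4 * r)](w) -5 * pi * csc(pi * w)/(4 * w - 4)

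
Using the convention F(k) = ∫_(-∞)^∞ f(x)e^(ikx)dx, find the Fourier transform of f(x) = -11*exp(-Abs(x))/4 -11/(2*k^2 + 2)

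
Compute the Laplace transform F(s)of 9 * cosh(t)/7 9 * s/(7 * (s^2 - 1))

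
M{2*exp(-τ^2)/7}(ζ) gamma(ζ/2)/7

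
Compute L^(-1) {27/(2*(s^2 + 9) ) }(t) 9*sin(3*t) /2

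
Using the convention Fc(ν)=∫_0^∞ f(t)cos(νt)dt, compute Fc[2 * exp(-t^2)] sqrt(pi) * exp(-ν^2/4)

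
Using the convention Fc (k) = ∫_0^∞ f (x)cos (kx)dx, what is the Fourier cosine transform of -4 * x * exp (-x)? 4 * (k^2 - 1)/ (k^2 + 1)^2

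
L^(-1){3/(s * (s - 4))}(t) 3 * exp(2 * t) * sinh(2 * t)/2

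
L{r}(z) z^(-2)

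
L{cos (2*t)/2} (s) s/ (2*(s^2 + 4))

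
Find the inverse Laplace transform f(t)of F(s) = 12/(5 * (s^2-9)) 4 * sinh(3 * t)/5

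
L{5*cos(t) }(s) 5*s/(s^2 + 1) 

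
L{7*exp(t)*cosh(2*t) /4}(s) 7*(s - 1) /(4*((s - 1) ^2-4) ) 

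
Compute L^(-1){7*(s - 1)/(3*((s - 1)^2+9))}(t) 7*exp(t)*cos(3*t)/3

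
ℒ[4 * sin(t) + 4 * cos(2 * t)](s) 4 * s/(s^2 + 4) + 4/(s^2 + 1) 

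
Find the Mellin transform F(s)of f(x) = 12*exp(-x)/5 12*gamma(s)/5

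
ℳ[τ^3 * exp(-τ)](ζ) gamma(ζ + 3)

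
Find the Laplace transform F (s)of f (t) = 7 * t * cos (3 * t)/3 7 * (s^2 - 9)/ (3 * (s^2 + 9)^2)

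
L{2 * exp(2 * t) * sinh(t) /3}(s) 2/(3 * ((s - 2) ^2 - 1) ) 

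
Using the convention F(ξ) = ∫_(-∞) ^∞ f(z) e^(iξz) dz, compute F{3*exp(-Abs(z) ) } 6/(ξ^2 + 1) 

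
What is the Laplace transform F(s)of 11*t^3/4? 33/(2*s^4)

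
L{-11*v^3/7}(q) -66/(7*q^4)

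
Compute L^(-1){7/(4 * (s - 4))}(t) 7 * exp(4 * t)/4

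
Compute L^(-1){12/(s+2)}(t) 12*exp(-2*t)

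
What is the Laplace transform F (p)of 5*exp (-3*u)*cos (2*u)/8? 5*(p + 3)/ (8*( (p + 3)^2 + 4))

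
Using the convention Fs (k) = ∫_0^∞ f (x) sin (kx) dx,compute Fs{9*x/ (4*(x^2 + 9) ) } 9*pi*exp (-3*k) /8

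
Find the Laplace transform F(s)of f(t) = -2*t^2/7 -4/(7*s^3)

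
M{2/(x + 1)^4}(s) gamma(s)*gamma(4 - s)/3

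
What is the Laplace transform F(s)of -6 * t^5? -720/s^6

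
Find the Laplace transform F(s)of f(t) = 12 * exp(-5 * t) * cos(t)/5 12 * (s + 5)/(5 * ((s + 5)^2 + 1))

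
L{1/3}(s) 1/(3*s)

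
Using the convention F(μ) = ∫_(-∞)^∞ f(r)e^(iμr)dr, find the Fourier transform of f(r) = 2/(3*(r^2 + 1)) 2*pi*exp(-Abs(μ))/3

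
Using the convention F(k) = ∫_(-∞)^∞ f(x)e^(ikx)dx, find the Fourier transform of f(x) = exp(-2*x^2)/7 sqrt(2)*sqrt(pi)*exp(-k^2/8)/14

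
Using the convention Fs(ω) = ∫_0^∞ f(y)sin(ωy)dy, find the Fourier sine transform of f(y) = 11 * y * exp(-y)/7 22 * ω/(7 * (ω^2 + 1)^2)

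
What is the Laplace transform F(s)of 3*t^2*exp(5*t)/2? 3/(s - 5)^3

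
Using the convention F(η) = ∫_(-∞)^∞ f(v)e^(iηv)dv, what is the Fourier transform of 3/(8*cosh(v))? 3*pi/(8*cosh(pi*η/2))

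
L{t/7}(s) 1/(7 * s^2)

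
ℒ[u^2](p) 2/p^3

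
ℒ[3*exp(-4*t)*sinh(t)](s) 3/((s+4) ^2 - 1) 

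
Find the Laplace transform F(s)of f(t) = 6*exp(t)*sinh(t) 6/(s*(s - 2))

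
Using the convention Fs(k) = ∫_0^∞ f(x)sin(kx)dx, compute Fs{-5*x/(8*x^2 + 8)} -5*pi*exp(-k)/16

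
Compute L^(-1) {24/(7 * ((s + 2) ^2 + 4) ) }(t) 12 * exp(-2 * t) * sin(2 * t) /7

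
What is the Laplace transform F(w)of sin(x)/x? atan(1/w)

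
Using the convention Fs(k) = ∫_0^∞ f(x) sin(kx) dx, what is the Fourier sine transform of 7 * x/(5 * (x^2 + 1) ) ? 7 * pi * exp(-k) /10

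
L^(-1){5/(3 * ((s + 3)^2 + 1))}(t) 5 * exp(-3 * t) * sin(t)/3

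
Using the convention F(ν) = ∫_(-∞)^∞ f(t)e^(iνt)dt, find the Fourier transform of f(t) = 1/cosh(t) pi/cosh(pi*ν/2)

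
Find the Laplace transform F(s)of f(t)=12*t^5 1440/s^6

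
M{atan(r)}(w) -pi * sec(pi * w/2)/(2 * w)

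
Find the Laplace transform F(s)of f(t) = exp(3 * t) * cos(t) (s - 3)/((s - 3)^2 + 1)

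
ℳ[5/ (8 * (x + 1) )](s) 5 * pi * csc (pi * s) /8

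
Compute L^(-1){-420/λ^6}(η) -7 * η^5/2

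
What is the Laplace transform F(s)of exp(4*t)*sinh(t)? 1/((s - 4)^2-1)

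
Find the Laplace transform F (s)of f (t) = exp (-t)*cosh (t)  (s + 1)/ (s*(s + 2))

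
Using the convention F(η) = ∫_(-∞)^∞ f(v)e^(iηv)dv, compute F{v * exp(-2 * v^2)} sqrt(2) * I * sqrt(pi) * η * exp(-η^2/8)/8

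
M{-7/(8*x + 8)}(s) -7*pi*csc(pi*s)/8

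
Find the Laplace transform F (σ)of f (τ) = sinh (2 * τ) 2/ (σ^2 - 4)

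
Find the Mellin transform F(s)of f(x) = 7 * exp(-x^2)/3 7 * gamma(s/2)/6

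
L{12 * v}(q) 12/q^2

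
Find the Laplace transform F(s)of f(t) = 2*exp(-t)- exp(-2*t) 2/(s + 1) - 1/(s + 2)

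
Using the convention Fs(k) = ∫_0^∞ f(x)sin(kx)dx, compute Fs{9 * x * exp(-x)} 18 * k/(k^2 + 1)^2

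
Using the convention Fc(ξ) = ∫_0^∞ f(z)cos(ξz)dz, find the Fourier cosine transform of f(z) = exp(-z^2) sqrt(pi) * exp(-ξ^2/4)/2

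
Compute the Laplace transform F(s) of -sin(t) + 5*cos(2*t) 5*s/(s^2 + 4) - 1/(s^2 + 1) 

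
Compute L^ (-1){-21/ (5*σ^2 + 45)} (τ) -7*sin (3*τ)/5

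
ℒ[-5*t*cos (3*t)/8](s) 5*(9 - s^2)/ (8*(s^2+9)^2)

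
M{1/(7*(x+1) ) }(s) pi*csc(pi*s) /7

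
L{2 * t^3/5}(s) 12/(5 * s^4)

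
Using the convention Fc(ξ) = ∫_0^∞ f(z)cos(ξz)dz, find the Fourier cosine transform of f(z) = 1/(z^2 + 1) pi * exp(-ξ)/2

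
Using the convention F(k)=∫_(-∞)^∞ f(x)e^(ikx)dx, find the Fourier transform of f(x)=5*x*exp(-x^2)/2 5*I*sqrt(pi)*k*exp(-k^2/4)/4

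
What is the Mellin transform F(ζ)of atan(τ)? -pi * sec(pi * ζ/2)/(2 * ζ)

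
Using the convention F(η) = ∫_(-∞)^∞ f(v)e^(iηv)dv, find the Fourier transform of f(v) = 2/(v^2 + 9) 2*pi*exp(-3*Abs(η))/3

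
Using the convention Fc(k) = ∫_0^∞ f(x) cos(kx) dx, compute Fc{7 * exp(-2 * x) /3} 14/(3 * (k^2 + 4) ) 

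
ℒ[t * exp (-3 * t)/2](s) 1/ (2 * (s + 3)^2)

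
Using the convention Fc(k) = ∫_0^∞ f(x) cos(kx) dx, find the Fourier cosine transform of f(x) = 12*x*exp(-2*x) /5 12*(4 - k^2) /(5*(k^2 + 4) ^2) 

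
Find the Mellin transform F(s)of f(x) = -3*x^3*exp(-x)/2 -3*gamma(s + 3)/2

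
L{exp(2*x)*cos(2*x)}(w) (w - 2)/((w - 2)^2+4)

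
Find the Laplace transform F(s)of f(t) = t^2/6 1/(3*s^3)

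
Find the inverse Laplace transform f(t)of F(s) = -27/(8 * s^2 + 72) -9 * sin(3 * t)/8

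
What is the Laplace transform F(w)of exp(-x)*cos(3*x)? (w + 1)/((w + 1)^2 + 9)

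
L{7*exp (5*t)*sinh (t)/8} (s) 7/ (8*( (s - 5)^2 - 1))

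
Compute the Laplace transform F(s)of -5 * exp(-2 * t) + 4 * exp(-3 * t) 4/(s + 3) - 5/(s + 2)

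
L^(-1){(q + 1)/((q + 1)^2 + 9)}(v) exp(-v)*cos(3*v)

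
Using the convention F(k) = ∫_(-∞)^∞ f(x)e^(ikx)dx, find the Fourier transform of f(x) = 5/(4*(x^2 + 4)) 5*pi*exp(-2*Abs(k))/8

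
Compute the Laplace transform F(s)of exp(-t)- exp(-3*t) 1/(s + 1) - 1/(s + 3)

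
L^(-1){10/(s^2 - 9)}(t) 10*sinh(3*t)/3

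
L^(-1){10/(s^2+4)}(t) 5*sin(2*t)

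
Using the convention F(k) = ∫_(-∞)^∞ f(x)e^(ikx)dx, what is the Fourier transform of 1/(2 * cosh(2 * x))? pi/(4 * cosh(pi * k/4))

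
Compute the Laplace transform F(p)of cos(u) p/(p^2 + 1)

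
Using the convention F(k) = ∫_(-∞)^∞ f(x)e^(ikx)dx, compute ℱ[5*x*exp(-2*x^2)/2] 5*sqrt(2)*I*sqrt(pi)*k*exp(-k^2/8)/16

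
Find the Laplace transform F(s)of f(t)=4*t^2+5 5/s+8/s^3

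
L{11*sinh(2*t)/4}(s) 11/(2*(s^2 - 4))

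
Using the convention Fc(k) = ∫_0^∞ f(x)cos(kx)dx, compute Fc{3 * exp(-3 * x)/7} 9/(7 * (k^2 + 9))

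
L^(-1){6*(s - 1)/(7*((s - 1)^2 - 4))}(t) 6*exp(t)*cosh(2*t)/7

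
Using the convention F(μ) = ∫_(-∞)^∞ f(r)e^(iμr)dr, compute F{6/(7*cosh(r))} 6*pi/(7*cosh(pi*μ/2))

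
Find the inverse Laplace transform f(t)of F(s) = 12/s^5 t^4/2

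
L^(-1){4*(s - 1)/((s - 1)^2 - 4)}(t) 4*exp(t)*cosh(2*t)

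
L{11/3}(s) 11/(3*s)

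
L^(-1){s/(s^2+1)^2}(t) t * sin(t)/2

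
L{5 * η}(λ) 5/λ^2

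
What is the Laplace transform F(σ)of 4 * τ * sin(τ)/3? 8 * σ/(3 * (σ^2 + 1)^2)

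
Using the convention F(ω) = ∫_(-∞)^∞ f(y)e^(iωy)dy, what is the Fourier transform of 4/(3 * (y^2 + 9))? 4 * pi * exp(-3 * Abs(ω))/9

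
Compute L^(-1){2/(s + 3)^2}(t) 2*t*exp(-3*t)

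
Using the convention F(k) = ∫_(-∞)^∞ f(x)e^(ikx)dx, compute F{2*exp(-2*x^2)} sqrt(2)*sqrt(pi)*exp(-k^2/8)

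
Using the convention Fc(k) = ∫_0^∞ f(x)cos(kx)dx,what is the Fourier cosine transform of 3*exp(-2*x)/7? 6/(7*(k^2 + 4))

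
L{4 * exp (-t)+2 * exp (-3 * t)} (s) 4/ (s+1)+2/ (s+3)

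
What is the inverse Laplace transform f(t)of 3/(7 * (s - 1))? 3 * exp(t)/7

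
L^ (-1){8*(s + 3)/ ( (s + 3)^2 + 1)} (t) 8*exp (-3*t)*cos (t)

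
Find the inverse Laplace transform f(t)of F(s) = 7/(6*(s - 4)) 7*exp(4*t)/6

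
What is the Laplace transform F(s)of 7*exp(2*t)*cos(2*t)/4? 7*(s - 2)/(4*((s - 2)^2 + 4))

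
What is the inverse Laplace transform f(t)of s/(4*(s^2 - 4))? cosh(2*t)/4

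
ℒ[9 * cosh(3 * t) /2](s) 9 * s/(2 * (s^2 - 9) ) 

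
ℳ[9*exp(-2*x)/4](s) 9*gamma(s)/(4*2^s)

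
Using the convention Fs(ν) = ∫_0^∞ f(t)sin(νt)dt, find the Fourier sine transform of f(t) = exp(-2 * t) ν/(ν^2 + 4)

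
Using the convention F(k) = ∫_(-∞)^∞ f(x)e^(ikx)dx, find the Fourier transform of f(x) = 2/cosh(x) 2*pi/cosh(pi*k/2)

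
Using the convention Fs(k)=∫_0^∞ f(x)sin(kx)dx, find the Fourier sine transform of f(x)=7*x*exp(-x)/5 14*k/(5*(k^2 + 1)^2)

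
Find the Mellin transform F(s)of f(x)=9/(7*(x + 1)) 9*pi*csc(pi*s)/7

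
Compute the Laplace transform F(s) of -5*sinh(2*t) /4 -5/(2*s^2 - 8) 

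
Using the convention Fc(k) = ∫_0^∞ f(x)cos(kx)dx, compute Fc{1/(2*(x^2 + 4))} pi*exp(-2*k)/8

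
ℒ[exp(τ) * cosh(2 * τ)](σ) (σ - 1)/((σ - 1)^2 - 4)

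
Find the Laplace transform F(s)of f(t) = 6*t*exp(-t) 6/(s + 1)^2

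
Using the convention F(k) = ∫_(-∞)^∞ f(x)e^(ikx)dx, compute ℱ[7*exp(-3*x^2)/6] 7*sqrt(3)*sqrt(pi)*exp(-k^2/12)/18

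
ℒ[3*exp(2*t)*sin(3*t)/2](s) 9/(2*((s - 2)^2 + 9))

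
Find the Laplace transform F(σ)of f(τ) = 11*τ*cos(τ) 11*(σ^2-1)/(σ^2+1)^2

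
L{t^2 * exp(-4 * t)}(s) 2/(s + 4)^3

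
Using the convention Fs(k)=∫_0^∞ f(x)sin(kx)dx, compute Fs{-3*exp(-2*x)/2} -3*k/(2*k^2 + 8)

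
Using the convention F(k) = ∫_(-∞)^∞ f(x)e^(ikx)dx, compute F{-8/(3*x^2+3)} -8*pi*exp(-Abs(k))/3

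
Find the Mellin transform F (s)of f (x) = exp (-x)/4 gamma (s)/4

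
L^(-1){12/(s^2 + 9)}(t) 4*sin(3*t)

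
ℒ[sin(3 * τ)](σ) 3/(σ^2 + 9)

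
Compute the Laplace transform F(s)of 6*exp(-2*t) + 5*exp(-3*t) 6/(s + 2) + 5/(s + 3)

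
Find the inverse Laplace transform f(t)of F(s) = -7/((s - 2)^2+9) -7*exp(2*t)*sin(3*t)/3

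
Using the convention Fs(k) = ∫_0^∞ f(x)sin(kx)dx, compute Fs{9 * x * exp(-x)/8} 9 * k/(4 * (k^2+1)^2)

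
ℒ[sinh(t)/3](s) 1/(3 * (s^2 - 1))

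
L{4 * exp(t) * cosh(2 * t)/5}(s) 4 * (s - 1)/(5 * ((s - 1)^2 - 4))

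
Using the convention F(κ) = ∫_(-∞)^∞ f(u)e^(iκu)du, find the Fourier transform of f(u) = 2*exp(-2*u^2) sqrt(2)*sqrt(pi)*exp(-κ^2/8)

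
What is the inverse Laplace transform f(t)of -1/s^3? -t^2/2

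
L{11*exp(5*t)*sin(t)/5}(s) 11/(5*((s - 5)^2 + 1))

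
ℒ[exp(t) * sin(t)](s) 1/((s - 1)^2 + 1)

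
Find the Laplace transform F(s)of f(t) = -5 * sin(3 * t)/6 -5/(2 * s^2 + 18)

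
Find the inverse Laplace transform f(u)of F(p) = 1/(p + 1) exp(-u)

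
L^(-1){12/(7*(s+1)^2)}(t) 12*t*exp(-t)/7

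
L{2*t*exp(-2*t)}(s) 2/(s + 2)^2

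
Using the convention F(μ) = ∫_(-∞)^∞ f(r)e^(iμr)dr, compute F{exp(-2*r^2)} sqrt(2)*sqrt(pi)*exp(-μ^2/8)/2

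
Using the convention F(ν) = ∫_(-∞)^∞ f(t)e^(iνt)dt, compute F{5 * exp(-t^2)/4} 5 * sqrt(pi) * exp(-ν^2/4)/4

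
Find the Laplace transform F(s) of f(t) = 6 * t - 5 6/s^2 - 5/s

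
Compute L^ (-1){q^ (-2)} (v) v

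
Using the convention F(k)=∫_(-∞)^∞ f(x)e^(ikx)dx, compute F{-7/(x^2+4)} -7*pi*exp(-2*Abs(k))/2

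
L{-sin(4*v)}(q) -4/(q^2+16)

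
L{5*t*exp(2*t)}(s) 5/(s - 2)^2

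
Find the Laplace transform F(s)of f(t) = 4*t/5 4/(5*s^2)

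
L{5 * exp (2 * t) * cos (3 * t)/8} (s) 5 * (s - 2)/ (8 * ( (s - 2)^2 + 9))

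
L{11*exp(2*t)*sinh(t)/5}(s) 11/(5*((s - 2)^2 - 1))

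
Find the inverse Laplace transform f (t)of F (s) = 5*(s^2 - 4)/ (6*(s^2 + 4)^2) 5*t*cos (2*t)/6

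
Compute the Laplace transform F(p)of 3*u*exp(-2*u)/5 3/(5*(p + 2)^2)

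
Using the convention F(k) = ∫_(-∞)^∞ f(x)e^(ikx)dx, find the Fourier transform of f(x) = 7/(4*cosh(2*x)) 7*pi/(8*cosh(pi*k/4))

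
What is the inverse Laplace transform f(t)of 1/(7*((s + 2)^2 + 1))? exp(-2*t)*sin(t)/7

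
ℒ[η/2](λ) 1/(2 * λ^2)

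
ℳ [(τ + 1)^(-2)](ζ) (-pi*ζ + pi)/sin(pi*ζ)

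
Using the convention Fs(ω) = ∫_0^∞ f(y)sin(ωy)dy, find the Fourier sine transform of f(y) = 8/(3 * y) 4 * pi/3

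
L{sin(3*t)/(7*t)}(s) atan(3/s)/7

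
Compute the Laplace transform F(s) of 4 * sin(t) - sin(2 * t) 4/(s^2 + 1)-2/(s^2 + 4) 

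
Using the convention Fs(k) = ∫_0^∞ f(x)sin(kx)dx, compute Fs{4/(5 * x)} 2 * pi/5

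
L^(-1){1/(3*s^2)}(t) t/3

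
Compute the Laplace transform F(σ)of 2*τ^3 12/σ^4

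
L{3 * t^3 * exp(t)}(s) 18/(s - 1)^4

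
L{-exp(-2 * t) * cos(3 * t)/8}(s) (-s - 2)/(8 * ((s + 2)^2 + 9))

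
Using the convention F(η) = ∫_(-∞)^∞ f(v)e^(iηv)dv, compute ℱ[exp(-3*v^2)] sqrt(3)*sqrt(pi)*exp(-η^2/12)/3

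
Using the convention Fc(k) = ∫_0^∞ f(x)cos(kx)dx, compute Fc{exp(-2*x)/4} 1/(2*(k^2 + 4))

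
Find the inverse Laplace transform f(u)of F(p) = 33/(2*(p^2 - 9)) 11*sinh(3*u)/2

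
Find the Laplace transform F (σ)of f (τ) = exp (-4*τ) 1/ (σ + 4)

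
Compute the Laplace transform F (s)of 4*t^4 96/s^5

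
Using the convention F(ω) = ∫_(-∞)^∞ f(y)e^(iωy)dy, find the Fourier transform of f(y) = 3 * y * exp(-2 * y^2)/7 3 * sqrt(2) * I * sqrt(pi) * ω * exp(-ω^2/8)/56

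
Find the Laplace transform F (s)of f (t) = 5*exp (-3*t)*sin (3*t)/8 15/ (8*( (s+3)^2+9))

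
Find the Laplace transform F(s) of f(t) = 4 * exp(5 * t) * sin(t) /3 4/(3 * ((s - 5) ^2 + 1) ) 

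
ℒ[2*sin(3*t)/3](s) 2/(s^2 + 9)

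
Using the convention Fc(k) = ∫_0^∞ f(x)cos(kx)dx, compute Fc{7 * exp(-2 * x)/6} 7/(3 * (k^2 + 4))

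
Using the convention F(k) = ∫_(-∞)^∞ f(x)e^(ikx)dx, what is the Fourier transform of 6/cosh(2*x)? 3*pi/cosh(pi*k/4)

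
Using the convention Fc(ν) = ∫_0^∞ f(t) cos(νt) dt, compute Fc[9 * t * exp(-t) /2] 9 * (1 - ν^2) /(2 * (ν^2 + 1) ^2) 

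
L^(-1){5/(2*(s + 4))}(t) 5*exp(-4*t)/2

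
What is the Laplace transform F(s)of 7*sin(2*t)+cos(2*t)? 14/(s^2+4)+s/(s^2+4)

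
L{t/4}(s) 1/(4 * s^2)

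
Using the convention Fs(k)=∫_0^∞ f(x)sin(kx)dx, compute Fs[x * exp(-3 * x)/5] 6 * k/(5 * (k^2+9)^2)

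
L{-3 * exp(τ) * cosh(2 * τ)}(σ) 3 * (1 - σ)/((σ - 1)^2 - 4)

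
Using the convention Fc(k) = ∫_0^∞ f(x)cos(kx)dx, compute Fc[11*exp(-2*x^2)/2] 11*sqrt(2)*sqrt(pi)*exp(-k^2/8)/8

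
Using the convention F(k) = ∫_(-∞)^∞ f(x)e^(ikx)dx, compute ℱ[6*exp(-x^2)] 6*sqrt(pi)*exp(-k^2/4)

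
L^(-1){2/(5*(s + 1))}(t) 2*exp(-t)/5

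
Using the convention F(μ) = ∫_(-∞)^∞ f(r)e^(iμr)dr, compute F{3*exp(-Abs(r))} 6/(μ^2 + 1)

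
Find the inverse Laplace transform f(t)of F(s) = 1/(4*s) 1/4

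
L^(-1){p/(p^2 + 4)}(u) cos(2*u)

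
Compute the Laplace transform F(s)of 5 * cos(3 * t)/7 5 * s/(7 * (s^2 + 9))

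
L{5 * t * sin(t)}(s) 10 * s/(s^2 + 1)^2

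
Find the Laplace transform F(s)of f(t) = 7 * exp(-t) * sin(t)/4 7/(4 * ((s + 1)^2 + 1))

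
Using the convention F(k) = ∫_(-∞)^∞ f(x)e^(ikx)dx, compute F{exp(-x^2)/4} sqrt(pi) * exp(-k^2/4)/4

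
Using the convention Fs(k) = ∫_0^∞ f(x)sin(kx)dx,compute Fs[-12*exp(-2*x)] -12*k/(k^2 + 4)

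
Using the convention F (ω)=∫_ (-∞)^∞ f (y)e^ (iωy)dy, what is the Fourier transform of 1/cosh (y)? pi/cosh (pi * ω/2)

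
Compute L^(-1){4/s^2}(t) 4*t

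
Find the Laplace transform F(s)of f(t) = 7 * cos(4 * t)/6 7 * s/(6 * (s^2 + 16))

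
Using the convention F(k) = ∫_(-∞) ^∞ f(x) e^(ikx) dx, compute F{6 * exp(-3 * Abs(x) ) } 36/(k^2 + 9) 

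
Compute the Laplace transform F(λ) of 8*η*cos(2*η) 8*(λ^2 - 4) /(λ^2 + 4) ^2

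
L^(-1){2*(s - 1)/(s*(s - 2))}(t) 2*exp(t)*cosh(t)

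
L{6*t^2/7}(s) 12/(7*s^3)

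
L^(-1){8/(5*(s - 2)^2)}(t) 8*t*exp(2*t)/5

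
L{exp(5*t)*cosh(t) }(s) (s - 5) /((s - 5) ^2 - 1) 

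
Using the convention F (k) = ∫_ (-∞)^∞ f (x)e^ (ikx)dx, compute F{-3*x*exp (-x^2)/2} -3*I*sqrt (pi)*k*exp (-k^2/4)/4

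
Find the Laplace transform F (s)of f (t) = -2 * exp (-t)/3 -2/ (3 * s + 3)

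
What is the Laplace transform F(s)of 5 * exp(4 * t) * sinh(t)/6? 5/(6 * ((s - 4)^2 - 1))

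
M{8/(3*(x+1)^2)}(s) -8*pi*(s - 1)/(3*sin(pi*s))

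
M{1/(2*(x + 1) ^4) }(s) gamma(s)*gamma(4 - s) /12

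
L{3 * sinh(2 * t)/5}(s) 6/(5 * (s^2 - 4))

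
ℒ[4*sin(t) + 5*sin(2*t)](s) 10/(s^2 + 4) + 4/(s^2 + 1)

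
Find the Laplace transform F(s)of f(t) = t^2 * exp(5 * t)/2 (s - 5)^(-3)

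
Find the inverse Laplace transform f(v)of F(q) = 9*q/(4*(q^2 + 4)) 9*cos(2*v)/4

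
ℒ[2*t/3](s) 2/(3*s^2)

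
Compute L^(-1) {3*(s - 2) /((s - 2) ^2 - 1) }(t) 3*exp(2*t)*cosh(t) 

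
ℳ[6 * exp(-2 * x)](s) 6 * gamma(s)/2^s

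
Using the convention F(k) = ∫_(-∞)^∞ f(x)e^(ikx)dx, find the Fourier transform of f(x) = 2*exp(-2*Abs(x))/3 8/(3*(k^2+4))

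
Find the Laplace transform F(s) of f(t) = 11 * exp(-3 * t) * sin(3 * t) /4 33/(4 * ((s+3) ^2+9) ) 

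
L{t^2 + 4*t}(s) 4/s^2 + 2/s^3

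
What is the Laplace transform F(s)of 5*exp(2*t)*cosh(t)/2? 5*(s - 2)/(2*((s - 2)^2 - 1))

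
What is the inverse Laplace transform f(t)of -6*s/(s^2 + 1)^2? -3*t*sin(t)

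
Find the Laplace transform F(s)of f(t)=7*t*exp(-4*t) 7/(s + 4)^2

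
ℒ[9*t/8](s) 9/(8*s^2)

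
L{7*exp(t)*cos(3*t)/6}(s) 7*(s - 1)/(6*((s - 1)^2 + 9))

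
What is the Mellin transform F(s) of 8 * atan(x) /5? -4 * pi * sec(pi * s/2) /(5 * s) 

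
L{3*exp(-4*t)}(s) 3/(s + 4)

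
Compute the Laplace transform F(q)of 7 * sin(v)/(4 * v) 7 * atan(1/q)/4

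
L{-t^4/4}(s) -6/s^5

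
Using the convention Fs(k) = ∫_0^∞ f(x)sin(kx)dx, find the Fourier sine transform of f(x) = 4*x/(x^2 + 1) 2*pi*exp(-k)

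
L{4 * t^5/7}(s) 480/(7 * s^6)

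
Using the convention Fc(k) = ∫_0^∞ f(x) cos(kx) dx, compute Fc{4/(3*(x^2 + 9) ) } 2*pi*exp(-3*k) /9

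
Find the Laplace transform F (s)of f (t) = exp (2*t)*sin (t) 1/ ( (s - 2)^2+1)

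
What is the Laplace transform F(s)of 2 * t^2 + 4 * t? 4/s^3 + 4/s^2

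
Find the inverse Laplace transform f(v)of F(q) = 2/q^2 2*v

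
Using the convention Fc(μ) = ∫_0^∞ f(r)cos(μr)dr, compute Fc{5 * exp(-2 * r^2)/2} 5 * sqrt(2) * sqrt(pi) * exp(-μ^2/8)/8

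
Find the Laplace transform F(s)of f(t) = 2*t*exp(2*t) 2/(s - 2)^2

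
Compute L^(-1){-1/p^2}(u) -u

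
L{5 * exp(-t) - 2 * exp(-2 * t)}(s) 5/(s+1) - 2/(s+2)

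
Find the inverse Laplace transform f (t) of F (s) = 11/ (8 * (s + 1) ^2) 11 * t * exp (-t) /8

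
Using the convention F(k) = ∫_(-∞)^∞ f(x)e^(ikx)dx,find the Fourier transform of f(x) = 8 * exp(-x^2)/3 8 * sqrt(pi) * exp(-k^2/4)/3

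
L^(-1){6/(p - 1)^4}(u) u^3*exp(u)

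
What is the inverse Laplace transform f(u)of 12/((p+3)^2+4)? 6 * exp(-3 * u) * sin(2 * u)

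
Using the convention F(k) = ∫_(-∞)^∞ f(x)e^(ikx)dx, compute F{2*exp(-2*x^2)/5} sqrt(2)*sqrt(pi)*exp(-k^2/8)/5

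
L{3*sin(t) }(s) 3/(s^2 + 1) 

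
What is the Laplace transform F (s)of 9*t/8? 9/ (8*s^2)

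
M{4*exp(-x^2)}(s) 2*gamma(s/2)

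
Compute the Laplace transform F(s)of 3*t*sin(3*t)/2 9*s/(s^2 + 9)^2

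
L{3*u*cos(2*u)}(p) 3*(p^2-4)/(p^2 + 4)^2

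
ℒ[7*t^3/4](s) 21/(2*s^4)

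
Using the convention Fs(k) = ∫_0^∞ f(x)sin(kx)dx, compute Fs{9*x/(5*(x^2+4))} 9*pi*exp(-2*k)/10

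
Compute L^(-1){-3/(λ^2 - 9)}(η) -sinh(3*η)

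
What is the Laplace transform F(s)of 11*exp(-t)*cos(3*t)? 11*(s+1)/((s+1)^2+9)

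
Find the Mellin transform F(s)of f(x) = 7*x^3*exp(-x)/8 7*gamma(s + 3)/8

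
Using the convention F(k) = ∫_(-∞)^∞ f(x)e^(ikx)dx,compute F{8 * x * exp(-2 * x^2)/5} sqrt(2) * I * sqrt(pi) * k * exp(-k^2/8)/5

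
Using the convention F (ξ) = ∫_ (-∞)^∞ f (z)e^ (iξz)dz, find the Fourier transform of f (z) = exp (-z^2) sqrt (pi)*exp (-ξ^2/4)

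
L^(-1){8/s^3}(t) 4*t^2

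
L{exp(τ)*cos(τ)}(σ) (σ - 1)/((σ - 1)^2 + 1)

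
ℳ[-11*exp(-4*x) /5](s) -11*gamma(s) /(5*4^s) 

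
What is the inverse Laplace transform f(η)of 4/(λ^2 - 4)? 2*sinh(2*η)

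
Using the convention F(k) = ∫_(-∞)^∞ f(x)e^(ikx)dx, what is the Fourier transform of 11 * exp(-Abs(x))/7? 22/(7 * (k^2 + 1))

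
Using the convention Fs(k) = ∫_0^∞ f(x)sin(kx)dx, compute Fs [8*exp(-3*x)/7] 8*k/(7*(k^2 + 9))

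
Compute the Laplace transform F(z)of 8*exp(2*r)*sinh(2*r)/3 16/(3*z*(z - 4))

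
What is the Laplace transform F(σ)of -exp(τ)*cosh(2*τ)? (1 - σ)/((σ - 1)^2 - 4)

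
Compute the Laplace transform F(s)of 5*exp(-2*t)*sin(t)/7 5/(7*((s + 2)^2 + 1))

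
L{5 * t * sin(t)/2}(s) 5 * s/(s^2 + 1)^2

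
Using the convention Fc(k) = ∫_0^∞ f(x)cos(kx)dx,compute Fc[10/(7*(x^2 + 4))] 5*pi*exp(-2*k)/14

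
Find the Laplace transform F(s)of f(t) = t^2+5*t 2/s^3+5/s^2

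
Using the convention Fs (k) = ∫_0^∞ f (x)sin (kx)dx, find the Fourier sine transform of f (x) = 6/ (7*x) 3*pi/7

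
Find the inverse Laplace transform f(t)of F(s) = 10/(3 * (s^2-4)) 5 * sinh(2 * t)/3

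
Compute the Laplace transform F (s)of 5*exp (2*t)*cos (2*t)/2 5*(s - 2)/ (2*( (s - 2)^2 + 4))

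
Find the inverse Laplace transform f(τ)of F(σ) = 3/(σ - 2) 3*exp(2*τ)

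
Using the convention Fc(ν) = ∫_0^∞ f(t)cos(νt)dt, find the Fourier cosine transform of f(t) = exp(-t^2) sqrt(pi)*exp(-ν^2/4)/2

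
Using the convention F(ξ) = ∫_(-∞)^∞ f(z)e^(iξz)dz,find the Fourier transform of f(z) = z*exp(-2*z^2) sqrt(2)*I*sqrt(pi)*ξ*exp(-ξ^2/8)/8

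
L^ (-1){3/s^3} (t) 3*t^2/2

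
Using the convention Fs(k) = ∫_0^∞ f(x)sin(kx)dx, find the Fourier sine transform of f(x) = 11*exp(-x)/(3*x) 11*atan(k)/3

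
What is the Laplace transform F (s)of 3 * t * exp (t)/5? 3/ (5 * (s - 1)^2)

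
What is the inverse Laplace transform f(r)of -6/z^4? -r^3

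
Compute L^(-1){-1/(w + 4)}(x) -exp(-4*x)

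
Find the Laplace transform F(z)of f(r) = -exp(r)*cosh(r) (1 - z)/(z*(z - 2))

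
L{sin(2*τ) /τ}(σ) atan(2/σ) 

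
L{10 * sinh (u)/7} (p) 10/ (7 * (p^2 - 1))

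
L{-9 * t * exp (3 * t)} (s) -9/ (s - 3)^2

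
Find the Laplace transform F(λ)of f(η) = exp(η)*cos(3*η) (λ - 1)/((λ - 1)^2+9)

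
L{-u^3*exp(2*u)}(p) -6/(p - 2)^4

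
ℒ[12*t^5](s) 1440/s^6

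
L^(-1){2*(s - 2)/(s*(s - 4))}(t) 2*exp(2*t)*cosh(2*t)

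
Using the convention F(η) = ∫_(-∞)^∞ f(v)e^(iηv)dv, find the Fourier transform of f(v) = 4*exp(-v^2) 4*sqrt(pi)*exp(-η^2/4)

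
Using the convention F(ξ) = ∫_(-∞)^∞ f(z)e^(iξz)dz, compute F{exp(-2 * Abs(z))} 4/(ξ^2 + 4)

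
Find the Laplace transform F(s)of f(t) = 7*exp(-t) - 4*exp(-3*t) 7/(s+1) - 4/(s+3)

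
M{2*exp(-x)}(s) 2*gamma(s)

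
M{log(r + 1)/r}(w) -pi*csc(pi*w)/(w - 1)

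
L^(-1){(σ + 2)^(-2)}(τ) τ * exp(-2 * τ)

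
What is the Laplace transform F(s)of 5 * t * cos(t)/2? 5 * (s^2-1)/(2 * (s^2+1)^2)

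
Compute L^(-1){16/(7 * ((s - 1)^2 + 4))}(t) 8 * exp(t) * sin(2 * t)/7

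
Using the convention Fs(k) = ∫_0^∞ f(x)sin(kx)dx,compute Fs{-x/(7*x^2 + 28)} -pi*exp(-2*k)/14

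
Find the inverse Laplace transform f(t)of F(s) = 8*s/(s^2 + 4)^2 2*t*sin(2*t)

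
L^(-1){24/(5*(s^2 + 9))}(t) 8*sin(3*t)/5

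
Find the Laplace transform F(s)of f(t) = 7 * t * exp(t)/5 7/(5 * (s - 1)^2)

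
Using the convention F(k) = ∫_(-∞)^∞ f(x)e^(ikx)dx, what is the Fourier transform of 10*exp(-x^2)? 10*sqrt(pi)*exp(-k^2/4)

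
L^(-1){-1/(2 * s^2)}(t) -t/2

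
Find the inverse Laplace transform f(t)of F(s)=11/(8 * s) 11/8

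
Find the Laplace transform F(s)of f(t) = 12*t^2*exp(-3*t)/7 24/(7*(s + 3)^3)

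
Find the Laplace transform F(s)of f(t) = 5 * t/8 5/(8 * s^2)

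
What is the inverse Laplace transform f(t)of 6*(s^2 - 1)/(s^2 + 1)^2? 6*t*cos(t)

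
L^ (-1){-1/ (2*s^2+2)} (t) -sin (t)/2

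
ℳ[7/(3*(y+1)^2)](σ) -7*pi*(σ - 1)/(3*sin(pi*σ))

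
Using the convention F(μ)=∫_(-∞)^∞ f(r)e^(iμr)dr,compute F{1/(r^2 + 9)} pi*exp(-3*Abs(μ))/3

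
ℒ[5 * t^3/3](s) 10/s^4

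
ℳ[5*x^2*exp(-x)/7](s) 5*gamma(s + 2)/7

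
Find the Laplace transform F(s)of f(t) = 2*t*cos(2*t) 2*(s^2-4)/(s^2 + 4)^2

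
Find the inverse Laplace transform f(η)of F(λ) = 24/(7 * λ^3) 12 * η^2/7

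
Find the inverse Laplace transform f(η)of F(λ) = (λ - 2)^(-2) η * exp(2 * η)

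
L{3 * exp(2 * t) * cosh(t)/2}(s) 3 * (s - 2)/(2 * ((s - 2)^2 - 1))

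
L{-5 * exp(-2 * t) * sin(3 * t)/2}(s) -15/(2 * (s + 2)^2 + 18)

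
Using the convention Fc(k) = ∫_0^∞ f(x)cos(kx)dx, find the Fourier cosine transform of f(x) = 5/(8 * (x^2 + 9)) 5 * pi * exp(-3 * k)/48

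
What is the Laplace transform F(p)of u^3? 6/p^4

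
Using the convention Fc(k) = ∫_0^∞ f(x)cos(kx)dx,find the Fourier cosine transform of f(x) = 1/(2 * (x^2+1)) pi * exp(-k)/4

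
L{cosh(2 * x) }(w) w/(w^2 - 4) 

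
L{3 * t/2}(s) 3/(2 * s^2)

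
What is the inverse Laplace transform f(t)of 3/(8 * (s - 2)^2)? 3 * t * exp(2 * t)/8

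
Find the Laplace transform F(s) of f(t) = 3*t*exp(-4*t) 3/(s + 4) ^2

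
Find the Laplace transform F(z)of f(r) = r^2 2/z^3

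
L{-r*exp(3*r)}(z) -1/(z - 3)^2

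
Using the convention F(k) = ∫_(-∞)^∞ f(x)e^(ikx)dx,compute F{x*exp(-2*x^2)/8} sqrt(2)*I*sqrt(pi)*k*exp(-k^2/8)/64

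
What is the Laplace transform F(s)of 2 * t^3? 12/s^4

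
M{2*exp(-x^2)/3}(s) gamma(s/2)/3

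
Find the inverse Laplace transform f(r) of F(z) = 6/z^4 r^3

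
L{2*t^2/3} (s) 4/ (3*s^3)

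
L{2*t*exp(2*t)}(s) 2/(s - 2)^2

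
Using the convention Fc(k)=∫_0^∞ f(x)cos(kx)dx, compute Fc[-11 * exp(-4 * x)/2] -22/(k^2 + 16)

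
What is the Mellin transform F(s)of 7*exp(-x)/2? 7*gamma(s)/2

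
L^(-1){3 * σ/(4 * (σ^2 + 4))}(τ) 3 * cos(2 * τ)/4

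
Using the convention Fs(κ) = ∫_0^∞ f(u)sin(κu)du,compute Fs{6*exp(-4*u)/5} 6*κ/(5*(κ^2 + 16))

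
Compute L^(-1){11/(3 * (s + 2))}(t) 11 * exp(-2 * t)/3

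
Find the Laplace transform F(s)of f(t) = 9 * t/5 9/(5 * s^2)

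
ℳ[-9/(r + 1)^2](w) 9 * pi * (w - 1)/sin(pi * w)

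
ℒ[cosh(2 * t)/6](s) s/(6 * (s^2 - 4))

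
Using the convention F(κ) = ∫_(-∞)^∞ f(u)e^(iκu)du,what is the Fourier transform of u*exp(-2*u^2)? sqrt(2)*I*sqrt(pi)*κ*exp(-κ^2/8)/8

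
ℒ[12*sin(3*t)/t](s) 12*atan(3/s)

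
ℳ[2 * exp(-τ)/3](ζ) 2 * gamma(ζ)/3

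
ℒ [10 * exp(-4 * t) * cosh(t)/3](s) 10 * (s+4)/(3 * ((s+4)^2 - 1))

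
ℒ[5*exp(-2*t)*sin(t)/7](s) 5/(7*((s + 2)^2 + 1))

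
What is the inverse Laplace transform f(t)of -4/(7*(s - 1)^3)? -2*t^2*exp(t)/7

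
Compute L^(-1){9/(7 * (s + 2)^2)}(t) 9 * t * exp(-2 * t)/7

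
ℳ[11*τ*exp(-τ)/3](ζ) 11*gamma(ζ + 1)/3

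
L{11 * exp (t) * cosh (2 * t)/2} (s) 11 * (s - 1)/ (2 * ( (s - 1)^2 - 4))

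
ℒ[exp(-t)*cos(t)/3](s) (s+1)/(3*((s+1)^2+1))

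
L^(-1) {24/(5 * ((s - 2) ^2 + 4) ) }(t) 12 * exp(2 * t) * sin(2 * t) /5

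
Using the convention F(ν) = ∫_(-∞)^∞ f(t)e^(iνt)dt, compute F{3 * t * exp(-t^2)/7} 3 * I * sqrt(pi) * ν * exp(-ν^2/4)/14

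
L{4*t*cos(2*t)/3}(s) 4*(s^2-4)/(3*(s^2 + 4)^2)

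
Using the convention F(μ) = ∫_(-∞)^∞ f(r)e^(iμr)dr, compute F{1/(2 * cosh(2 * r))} pi/(4 * cosh(pi * μ/4))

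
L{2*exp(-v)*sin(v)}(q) 2/((q + 1)^2 + 1)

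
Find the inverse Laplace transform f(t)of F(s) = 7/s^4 7*t^3/6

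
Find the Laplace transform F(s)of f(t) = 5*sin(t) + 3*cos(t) 3*s/(s^2 + 1) + 5/(s^2 + 1)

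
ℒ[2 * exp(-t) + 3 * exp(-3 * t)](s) 2/(s + 1) + 3/(s + 3)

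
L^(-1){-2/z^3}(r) -r^2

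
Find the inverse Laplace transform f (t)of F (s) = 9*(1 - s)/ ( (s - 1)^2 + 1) -9*exp (t)*cos (t)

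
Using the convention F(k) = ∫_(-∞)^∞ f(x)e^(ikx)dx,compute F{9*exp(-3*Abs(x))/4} 27/(2*(k^2+9))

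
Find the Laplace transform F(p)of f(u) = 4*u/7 4/(7*p^2)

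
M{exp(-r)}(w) gamma(w)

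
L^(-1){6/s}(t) 6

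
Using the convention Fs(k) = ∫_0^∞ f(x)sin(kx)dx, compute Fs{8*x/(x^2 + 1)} 4*pi*exp(-k)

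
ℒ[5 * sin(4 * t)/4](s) 5/(s^2 + 16)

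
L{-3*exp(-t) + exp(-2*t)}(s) 1/(s + 2) - 3/(s + 1)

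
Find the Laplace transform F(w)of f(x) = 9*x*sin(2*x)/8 9*w/(2*(w^2+4)^2)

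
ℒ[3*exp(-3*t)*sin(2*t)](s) 6/((s + 3)^2 + 4)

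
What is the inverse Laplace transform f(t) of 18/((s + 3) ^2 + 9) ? 6 * exp(-3 * t) * sin(3 * t) 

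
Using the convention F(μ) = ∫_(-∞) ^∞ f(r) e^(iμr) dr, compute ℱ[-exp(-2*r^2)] -sqrt(2)*sqrt(pi)*exp(-μ^2/8) /2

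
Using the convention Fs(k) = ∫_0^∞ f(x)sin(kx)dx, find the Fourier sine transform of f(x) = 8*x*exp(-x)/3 16*k/(3*(k^2 + 1)^2)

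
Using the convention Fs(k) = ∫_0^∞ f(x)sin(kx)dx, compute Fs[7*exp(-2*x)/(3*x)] 7*atan(k/2)/3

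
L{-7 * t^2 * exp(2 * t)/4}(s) -7/(2 * (s - 2)^3)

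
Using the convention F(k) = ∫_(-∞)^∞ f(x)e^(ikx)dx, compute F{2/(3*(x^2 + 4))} pi*exp(-2*Abs(k))/3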